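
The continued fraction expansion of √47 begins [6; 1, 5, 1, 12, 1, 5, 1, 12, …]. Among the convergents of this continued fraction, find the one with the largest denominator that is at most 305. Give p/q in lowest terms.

665/97

List convergents until the denominator exceeds the bound:
a_0 = 6: 6/1  (≤ bound)
a_1 = 1: 7/1  (≤ bound)
a_2 = 5: 41/6  (≤ bound)
a_3 = 1: 48/7  (≤ bound)
a_4 = 12: 617/90  (≤ bound)
a_5 = 1: 665/97  (≤ bound)
a_6 = 5: 3942/575  (> 305, stop)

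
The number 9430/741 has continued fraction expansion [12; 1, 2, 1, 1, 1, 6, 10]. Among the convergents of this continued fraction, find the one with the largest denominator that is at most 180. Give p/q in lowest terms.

929/73

List convergents until the denominator exceeds the bound:
a_0 = 12: 12/1  (≤ bound)
a_1 = 1: 13/1  (≤ bound)
a_2 = 2: 38/3  (≤ bound)
a_3 = 1: 51/4  (≤ bound)
a_4 = 1: 89/7  (≤ bound)
a_5 = 1: 140/11  (≤ bound)
a_6 = 6: 929/73  (≤ bound)
a_7 = 10: 9430/741  (> 180, stop)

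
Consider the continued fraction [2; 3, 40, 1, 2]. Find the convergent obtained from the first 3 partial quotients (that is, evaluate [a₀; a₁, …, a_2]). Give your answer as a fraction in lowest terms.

282/121

Start with 40.
3 + 1/(40/1) = 3 + 1/40 = 121/40
2 + 1/(121/40) = 2 + 40/121 = 282/121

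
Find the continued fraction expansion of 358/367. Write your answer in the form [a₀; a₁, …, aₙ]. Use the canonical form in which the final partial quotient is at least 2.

[0; 1, 39, 1, 3, 2]

⌊358/367⌋ = 0, remainder 358
⌊367/358⌋ = 1, remainder 9
⌊358/9⌋ = 39, remainder 7
⌊9/7⌋ = 1, remainder 2
⌊7/2⌋ = 3, remainder 1
⌊2/1⌋ = 2, remainder 0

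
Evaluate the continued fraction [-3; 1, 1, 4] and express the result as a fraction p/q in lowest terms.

Start with 4.
1 + 1/(4/1) = 1 + 1/4 = 5/4
1 + 1/(5/4) = 1 + 4/5 = 9/5
-3 + 1/(9/5) = -3 + 5/9 = -22/9

-22/9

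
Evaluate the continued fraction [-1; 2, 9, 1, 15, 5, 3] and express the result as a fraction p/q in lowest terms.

-2833/5407

Collapse the nested fraction from the inside out:
Start with 3.
5 + 1/(3/1) = 5 + 1/3 = 16/3
15 + 1/(16/3) = 15 + 3/16 = 243/16
1 + 1/(243/16) = 1 + 16/243 = 259/243
9 + 1/(259/243) = 9 + 243/259 = 2574/259
2 + 1/(2574/259) = 2 + 259/2574 = 5407/2574
-1 + 1/(5407/2574) = -1 + 2574/5407 = -2833/5407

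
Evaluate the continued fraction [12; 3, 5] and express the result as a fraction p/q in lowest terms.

Start with 5.
3 + 1/(5/1) = 3 + 1/5 = 16/5
12 + 1/(16/5) = 12 + 5/16 = 197/16

197/16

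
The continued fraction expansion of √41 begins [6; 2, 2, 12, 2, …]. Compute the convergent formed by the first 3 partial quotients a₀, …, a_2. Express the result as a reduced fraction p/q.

32/5

Start with 2.
2 + 1/(2/1) = 2 + 1/2 = 5/2
6 + 1/(5/2) = 6 + 2/5 = 32/5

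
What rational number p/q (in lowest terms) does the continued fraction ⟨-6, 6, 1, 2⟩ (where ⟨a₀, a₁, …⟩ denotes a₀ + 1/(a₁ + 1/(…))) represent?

Start with 2.
1 + 1/(2/1) = 1 + 1/2 = 3/2
6 + 1/(3/2) = 6 + 2/3 = 20/3
-6 + 1/(20/3) = -6 + 3/20 = -117/20

-117/20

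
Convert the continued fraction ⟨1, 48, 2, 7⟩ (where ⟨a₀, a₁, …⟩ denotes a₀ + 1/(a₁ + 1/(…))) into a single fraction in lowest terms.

Collapse the nested fraction from the inside out:
Start with 7.
2 + 1/(7/1) = 2 + 1/7 = 15/7
48 + 1/(15/7) = 48 + 7/15 = 727/15
1 + 1/(727/15) = 1 + 15/727 = 742/727

742/727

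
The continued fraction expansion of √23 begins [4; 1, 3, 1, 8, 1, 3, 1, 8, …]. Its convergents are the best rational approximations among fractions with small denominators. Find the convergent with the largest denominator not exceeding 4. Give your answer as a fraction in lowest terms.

19/4

List convergents until the denominator exceeds the bound:
a_0 = 4: 4/1  (≤ bound)
a_1 = 1: 5/1  (≤ bound)
a_2 = 3: 19/4  (≤ bound)
a_3 = 1: 24/5  (> 4, stop)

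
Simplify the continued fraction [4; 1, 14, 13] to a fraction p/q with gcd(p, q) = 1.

Start with 13.
14 + 1/(13/1) = 14 + 1/13 = 183/13
1 + 1/(183/13) = 1 + 13/183 = 196/183
4 + 1/(196/183) = 4 + 183/196 = 967/196

967/196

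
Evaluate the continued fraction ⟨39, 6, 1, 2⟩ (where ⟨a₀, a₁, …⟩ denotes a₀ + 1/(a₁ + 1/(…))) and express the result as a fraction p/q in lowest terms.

Start with 2.
1 + 1/(2/1) = 1 + 1/2 = 3/2
6 + 1/(3/2) = 6 + 2/3 = 20/3
39 + 1/(20/3) = 39 + 3/20 = 783/20

783/20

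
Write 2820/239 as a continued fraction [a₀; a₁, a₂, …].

Apply division with remainder until the remainder is 0:
⌊2820/239⌋ = 11, remainder 191
⌊239/191⌋ = 1, remainder 48
⌊191/48⌋ = 3, remainder 47
⌊48/47⌋ = 1, remainder 1
⌊47/1⌋ = 47, remainder 0

[11; 1, 3, 1, 47]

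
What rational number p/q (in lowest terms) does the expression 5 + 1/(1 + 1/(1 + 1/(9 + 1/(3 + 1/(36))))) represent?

11841/2143

Work from the innermost term outward:
Start with 36.
3 + 1/(36/1) = 3 + 1/36 = 109/36
9 + 1/(109/36) = 9 + 36/109 = 1017/109
1 + 1/(1017/109) = 1 + 109/1017 = 1126/1017
1 + 1/(1126/1017) = 1 + 1017/1126 = 2143/1126
5 + 1/(2143/1126) = 5 + 1126/2143 = 11841/2143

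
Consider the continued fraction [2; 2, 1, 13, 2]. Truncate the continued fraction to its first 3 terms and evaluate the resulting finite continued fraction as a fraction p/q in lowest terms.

a_0 = 2: 2/1
a_1 = 2: 5/2
a_2 = 1: 7/3

7/3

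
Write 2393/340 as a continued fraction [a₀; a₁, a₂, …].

[7; 26, 6, 2]

Apply division with remainder until the remainder is 0:
⌊2393/340⌋ = 7, remainder 13
⌊340/13⌋ = 26, remainder 2
⌊13/2⌋ = 6, remainder 1
⌊2/1⌋ = 2, remainder 0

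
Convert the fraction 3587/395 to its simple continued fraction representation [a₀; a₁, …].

[9; 12, 2, 1, 10]

Repeatedly divide and take the remainder:
3587 ÷ 395 → quotient 9, remainder 32
395 ÷ 32 → quotient 12, remainder 11
32 ÷ 11 → quotient 2, remainder 10
11 ÷ 10 → quotient 1, remainder 1
10 ÷ 1 → quotient 10, remainder 0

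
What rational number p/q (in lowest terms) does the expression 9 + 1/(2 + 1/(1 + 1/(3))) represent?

103/11

Use the convergent recurrence hₖ = aₖ·hₖ₋₁ + hₖ₋₂ (and likewise for the denominators kₖ):
a_0 = 9: 9/1
a_1 = 2: 19/2
a_2 = 1: 28/3
a_3 = 3: 103/11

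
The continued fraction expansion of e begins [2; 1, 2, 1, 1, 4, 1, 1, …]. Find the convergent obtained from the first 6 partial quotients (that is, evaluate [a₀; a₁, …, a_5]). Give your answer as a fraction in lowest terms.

Use the convergent recurrence hₖ = aₖ·hₖ₋₁ + hₖ₋₂ (and likewise for the denominators kₖ):
a_0 = 2: 2/1
a_1 = 1: 3/1
a_2 = 2: 8/3
a_3 = 1: 11/4
a_4 = 1: 19/7
a_5 = 4: 87/32

87/32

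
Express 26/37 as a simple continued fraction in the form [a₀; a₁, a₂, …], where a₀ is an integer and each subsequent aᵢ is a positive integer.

Repeatedly divide and take the remainder:
26 ÷ 37 → quotient 0, remainder 26
37 ÷ 26 → quotient 1, remainder 11
26 ÷ 11 → quotient 2, remainder 4
11 ÷ 4 → quotient 2, remainder 3
4 ÷ 3 → quotient 1, remainder 1
3 ÷ 1 → quotient 3, remainder 0

[0; 1, 2, 2, 1, 3]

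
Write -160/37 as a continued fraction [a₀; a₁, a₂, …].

-160 = -5·37 + 25, so a_0 = -5
37 = 1·25 + 12, so a_1 = 1
25 = 2·12 + 1, so a_2 = 2
12 = 12·1 + 0, so a_3 = 12

[-5; 1, 2, 12]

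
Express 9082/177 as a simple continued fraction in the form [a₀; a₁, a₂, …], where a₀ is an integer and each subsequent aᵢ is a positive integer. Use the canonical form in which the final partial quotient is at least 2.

Run the Euclidean algorithm, recording each quotient:
9082 ÷ 177 → quotient 51, remainder 55
177 ÷ 55 → quotient 3, remainder 12
55 ÷ 12 → quotient 4, remainder 7
12 ÷ 7 → quotient 1, remainder 5
7 ÷ 5 → quotient 1, remainder 2
5 ÷ 2 → quotient 2, remainder 1
2 ÷ 1 → quotient 2, remainder 0

[51; 3, 4, 1, 1, 2, 2]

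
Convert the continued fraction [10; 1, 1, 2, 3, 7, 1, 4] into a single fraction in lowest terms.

7285/688

Start with 4.
1 + 1/(4/1) = 1 + 1/4 = 5/4
7 + 1/(5/4) = 7 + 4/5 = 39/5
3 + 1/(39/5) = 3 + 5/39 = 122/39
2 + 1/(122/39) = 2 + 39/122 = 283/122
1 + 1/(283/122) = 1 + 122/283 = 405/283
1 + 1/(405/283) = 1 + 283/405 = 688/405
10 + 1/(688/405) = 10 + 405/688 = 7285/688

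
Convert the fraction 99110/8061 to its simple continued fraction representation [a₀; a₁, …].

99110 ÷ 8061 → quotient 12, remainder 2378
8061 ÷ 2378 → quotient 3, remainder 927
2378 ÷ 927 → quotient 2, remainder 524
927 ÷ 524 → quotient 1, remainder 403
524 ÷ 403 → quotient 1, remainder 121
403 ÷ 121 → quotient 3, remainder 40
121 ÷ 40 → quotient 3, remainder 1
40 ÷ 1 → quotient 40, remainder 0

[12; 3, 2, 1, 1, 3, 3, 40]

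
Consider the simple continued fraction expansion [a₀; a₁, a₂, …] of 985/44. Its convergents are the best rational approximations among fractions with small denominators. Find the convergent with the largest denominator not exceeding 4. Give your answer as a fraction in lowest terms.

67/3

a_0 = 22: 22/1  (≤ bound)
a_1 = 2: 45/2  (≤ bound)
a_2 = 1: 67/3  (≤ bound)
a_3 = 1: 112/5  (> 4, stop)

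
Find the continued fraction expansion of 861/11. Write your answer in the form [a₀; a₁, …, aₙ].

[78; 3, 1, 2]

⌊861/11⌋ = 78, remainder 3
⌊11/3⌋ = 3, remainder 2
⌊3/2⌋ = 1, remainder 1
⌊2/1⌋ = 2, remainder 0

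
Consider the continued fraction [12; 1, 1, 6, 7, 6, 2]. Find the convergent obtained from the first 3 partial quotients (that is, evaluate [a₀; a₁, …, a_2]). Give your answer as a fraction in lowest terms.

a_0 = 12: 12/1
a_1 = 1: 13/1
a_2 = 1: 25/2

25/2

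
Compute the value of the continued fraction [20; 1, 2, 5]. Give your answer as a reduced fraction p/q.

Use the convergent recurrence hₖ = aₖ·hₖ₋₁ + hₖ₋₂ (and likewise for the denominators kₖ):
a_0 = 20: 20/1
a_1 = 1: 21/1
a_2 = 2: 62/3
a_3 = 5: 331/16

331/16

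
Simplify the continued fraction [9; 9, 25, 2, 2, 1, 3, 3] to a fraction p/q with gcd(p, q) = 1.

177967/19534

Start with 3.
3 + 1/(3/1) = 3 + 1/3 = 10/3
1 + 1/(10/3) = 1 + 3/10 = 13/10
2 + 1/(13/10) = 2 + 10/13 = 36/13
2 + 1/(36/13) = 2 + 13/36 = 85/36
25 + 1/(85/36) = 25 + 36/85 = 2161/85
9 + 1/(2161/85) = 9 + 85/2161 = 19534/2161
9 + 1/(19534/2161) = 9 + 2161/19534 = 177967/19534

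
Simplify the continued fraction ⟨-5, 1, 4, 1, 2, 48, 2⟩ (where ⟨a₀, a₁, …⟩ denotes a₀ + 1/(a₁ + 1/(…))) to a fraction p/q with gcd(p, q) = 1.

-6937/1661

a_0 = -5: -5/1
a_1 = 1: -4/1
a_2 = 4: -21/5
a_3 = 1: -25/6
a_4 = 2: -71/17
a_5 = 48: -3433/822
a_6 = 2: -6937/1661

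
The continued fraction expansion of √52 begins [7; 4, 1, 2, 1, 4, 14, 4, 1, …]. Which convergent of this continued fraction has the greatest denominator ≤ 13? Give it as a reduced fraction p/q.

List convergents until the denominator exceeds the bound:
a_0 = 7: 7/1  (≤ bound)
a_1 = 4: 29/4  (≤ bound)
a_2 = 1: 36/5  (≤ bound)
a_3 = 2: 101/14  (> 13, stop)

36/5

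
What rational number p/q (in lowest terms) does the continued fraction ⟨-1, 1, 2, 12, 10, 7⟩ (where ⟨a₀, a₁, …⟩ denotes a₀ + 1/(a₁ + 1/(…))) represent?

-859/2648

Start with 7.
10 + 1/(7/1) = 10 + 1/7 = 71/7
12 + 1/(71/7) = 12 + 7/71 = 859/71
2 + 1/(859/71) = 2 + 71/859 = 1789/859
1 + 1/(1789/859) = 1 + 859/1789 = 2648/1789
-1 + 1/(2648/1789) = -1 + 1789/2648 = -859/2648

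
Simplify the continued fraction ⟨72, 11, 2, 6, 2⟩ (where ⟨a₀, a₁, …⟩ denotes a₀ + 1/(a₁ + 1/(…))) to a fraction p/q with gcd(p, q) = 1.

a_0 = 72: 72/1
a_1 = 11: 793/11
a_2 = 2: 1658/23
a_3 = 6: 10741/149
a_4 = 2: 23140/321

23140/321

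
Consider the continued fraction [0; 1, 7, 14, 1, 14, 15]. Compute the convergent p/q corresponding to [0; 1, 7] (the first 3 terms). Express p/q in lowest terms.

a_0 = 0: 0/1
a_1 = 1: 1/1
a_2 = 7: 7/8

7/8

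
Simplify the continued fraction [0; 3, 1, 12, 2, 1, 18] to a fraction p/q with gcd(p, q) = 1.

747/2932

Build up convergents one term at a time:
a_0 = 0: 0/1
a_1 = 3: 1/3
a_2 = 1: 1/4
a_3 = 12: 13/51
a_4 = 2: 27/106
a_5 = 1: 40/157
a_6 = 18: 747/2932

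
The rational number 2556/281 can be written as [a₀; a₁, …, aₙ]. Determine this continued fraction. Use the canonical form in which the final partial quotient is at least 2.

⌊2556/281⌋ = 9, remainder 27
⌊281/27⌋ = 10, remainder 11
⌊27/11⌋ = 2, remainder 5
⌊11/5⌋ = 2, remainder 1
⌊5/1⌋ = 5, remainder 0

[9; 10, 2, 2, 5]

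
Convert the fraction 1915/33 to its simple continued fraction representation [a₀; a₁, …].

⌊1915/33⌋ = 58, remainder 1
⌊33/1⌋ = 33, remainder 0

[58; 33]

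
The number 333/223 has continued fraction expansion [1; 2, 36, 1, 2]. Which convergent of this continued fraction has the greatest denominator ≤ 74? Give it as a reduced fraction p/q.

List convergents until the denominator exceeds the bound:
a_0 = 1: 1/1  (≤ bound)
a_1 = 2: 3/2  (≤ bound)
a_2 = 36: 109/73  (≤ bound)
a_3 = 1: 112/75  (> 74, stop)

109/73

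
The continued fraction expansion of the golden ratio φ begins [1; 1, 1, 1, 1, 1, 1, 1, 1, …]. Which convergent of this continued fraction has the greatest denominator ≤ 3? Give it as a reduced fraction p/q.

List convergents until the denominator exceeds the bound:
a_0 = 1: 1/1  (≤ bound)
a_1 = 1: 2/1  (≤ bound)
a_2 = 1: 3/2  (≤ bound)
a_3 = 1: 5/3  (≤ bound)
a_4 = 1: 8/5  (> 3, stop)

5/3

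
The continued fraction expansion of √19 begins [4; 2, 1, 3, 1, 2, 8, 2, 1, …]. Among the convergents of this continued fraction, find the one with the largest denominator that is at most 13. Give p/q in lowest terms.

a_0 = 4: 4/1  (≤ bound)
a_1 = 2: 9/2  (≤ bound)
a_2 = 1: 13/3  (≤ bound)
a_3 = 3: 48/11  (≤ bound)
a_4 = 1: 61/14  (> 13, stop)

48/11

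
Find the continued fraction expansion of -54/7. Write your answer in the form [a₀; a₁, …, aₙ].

-54 = -8·7 + 2, so a_0 = -8
7 = 3·2 + 1, so a_1 = 3
2 = 2·1 + 0, so a_2 = 2

[-8; 3, 2]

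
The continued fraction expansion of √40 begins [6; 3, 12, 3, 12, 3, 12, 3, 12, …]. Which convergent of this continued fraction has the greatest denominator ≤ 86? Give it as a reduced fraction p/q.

a_0 = 6: 6/1  (≤ bound)
a_1 = 3: 19/3  (≤ bound)
a_2 = 12: 234/37  (≤ bound)
a_3 = 3: 721/114  (> 86, stop)

234/37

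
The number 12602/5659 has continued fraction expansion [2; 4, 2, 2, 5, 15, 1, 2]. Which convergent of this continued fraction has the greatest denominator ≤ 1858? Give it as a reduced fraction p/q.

List convergents until the denominator exceeds the bound:
a_0 = 2: 2/1  (≤ bound)
a_1 = 4: 9/4  (≤ bound)
a_2 = 2: 20/9  (≤ bound)
a_3 = 2: 49/22  (≤ bound)
a_4 = 5: 265/119  (≤ bound)
a_5 = 15: 4024/1807  (≤ bound)
a_6 = 1: 4289/1926  (> 1858, stop)

4024/1807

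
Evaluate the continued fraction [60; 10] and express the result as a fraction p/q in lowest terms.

a_0 = 60: 60/1
a_1 = 10: 601/10

601/10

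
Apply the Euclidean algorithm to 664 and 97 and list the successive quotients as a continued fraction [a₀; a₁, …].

[6; 1, 5, 2, 7]

⌊664/97⌋ = 6, remainder 82
⌊97/82⌋ = 1, remainder 15
⌊82/15⌋ = 5, remainder 7
⌊15/7⌋ = 2, remainder 1
⌊7/1⌋ = 7, remainder 0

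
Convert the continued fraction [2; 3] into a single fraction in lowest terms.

7/3

Starting at the tail and folding back:
Start with 3.
2 + 1/(3/1) = 2 + 1/3 = 7/3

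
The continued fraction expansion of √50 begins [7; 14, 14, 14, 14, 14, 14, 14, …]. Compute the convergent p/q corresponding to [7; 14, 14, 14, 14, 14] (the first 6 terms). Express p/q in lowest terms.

3880899/548842

Build up convergents one term at a time:
a_0 = 7: 7/1
a_1 = 14: 99/14
a_2 = 14: 1393/197
a_3 = 14: 19601/2772
a_4 = 14: 275807/39005
a_5 = 14: 3880899/548842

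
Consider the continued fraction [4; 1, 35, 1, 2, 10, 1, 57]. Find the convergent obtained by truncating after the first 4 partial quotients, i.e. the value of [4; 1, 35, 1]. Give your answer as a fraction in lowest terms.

a_0 = 4: 4/1
a_1 = 1: 5/1
a_2 = 35: 179/36
a_3 = 1: 184/37

184/37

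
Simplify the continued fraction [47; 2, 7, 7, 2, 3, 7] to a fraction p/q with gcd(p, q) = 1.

Work from the innermost term outward:
Start with 7.
3 + 1/(7/1) = 3 + 1/7 = 22/7
2 + 1/(22/7) = 2 + 7/22 = 51/22
7 + 1/(51/22) = 7 + 22/51 = 379/51
7 + 1/(379/51) = 7 + 51/379 = 2704/379
2 + 1/(2704/379) = 2 + 379/2704 = 5787/2704
47 + 1/(5787/2704) = 47 + 2704/5787 = 274693/5787

274693/5787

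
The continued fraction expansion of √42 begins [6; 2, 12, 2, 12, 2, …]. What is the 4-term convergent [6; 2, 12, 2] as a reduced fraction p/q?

a_0 = 6: 6/1
a_1 = 2: 13/2
a_2 = 12: 162/25
a_3 = 2: 337/52

337/52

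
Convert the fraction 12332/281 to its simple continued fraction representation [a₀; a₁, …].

[43; 1, 7, 1, 3, 1, 1, 3]

12332 = 43·281 + 249, so a_0 = 43
281 = 1·249 + 32, so a_1 = 1
249 = 7·32 + 25, so a_2 = 7
32 = 1·25 + 7, so a_3 = 1
25 = 3·7 + 4, so a_4 = 3
7 = 1·4 + 3, so a_5 = 1
4 = 1·3 + 1, so a_6 = 1
3 = 3·1 + 0, so a_7 = 3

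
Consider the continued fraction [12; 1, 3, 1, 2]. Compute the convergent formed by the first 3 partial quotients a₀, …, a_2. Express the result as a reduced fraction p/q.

a_0 = 12: 12/1
a_1 = 1: 13/1
a_2 = 3: 51/4

51/4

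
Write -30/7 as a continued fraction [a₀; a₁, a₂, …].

Apply division with remainder until the remainder is 0:
-30 ÷ 7 → quotient -5, remainder 5
7 ÷ 5 → quotient 1, remainder 2
5 ÷ 2 → quotient 2, remainder 1
2 ÷ 1 → quotient 2, remainder 0

[-5; 1, 2, 2]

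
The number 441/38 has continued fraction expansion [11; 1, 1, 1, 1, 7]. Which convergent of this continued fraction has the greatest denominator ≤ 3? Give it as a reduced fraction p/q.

35/3

a_0 = 11: 11/1  (≤ bound)
a_1 = 1: 12/1  (≤ bound)
a_2 = 1: 23/2  (≤ bound)
a_3 = 1: 35/3  (≤ bound)
a_4 = 1: 58/5  (> 3, stop)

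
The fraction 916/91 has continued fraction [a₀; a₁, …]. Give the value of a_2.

6

Apply division with remainder until the remainder is 0:
916 = 10·91 + 6, so a_0 = 10
91 = 15·6 + 1, so a_1 = 15
6 = 6·1 + 0, so a_2 = 6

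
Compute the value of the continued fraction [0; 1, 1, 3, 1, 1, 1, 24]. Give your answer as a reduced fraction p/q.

345/616

Compute successive convergents:
a_0 = 0: 0/1
a_1 = 1: 1/1
a_2 = 1: 1/2
a_3 = 3: 4/7
a_4 = 1: 5/9
a_5 = 1: 9/16
a_6 = 1: 14/25
a_7 = 24: 345/616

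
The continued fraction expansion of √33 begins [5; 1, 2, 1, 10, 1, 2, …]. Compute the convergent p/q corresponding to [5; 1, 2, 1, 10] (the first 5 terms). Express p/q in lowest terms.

Use the convergent recurrence hₖ = aₖ·hₖ₋₁ + hₖ₋₂ (and likewise for the denominators kₖ):
a_0 = 5: 5/1
a_1 = 1: 6/1
a_2 = 2: 17/3
a_3 = 1: 23/4
a_4 = 10: 247/43

247/43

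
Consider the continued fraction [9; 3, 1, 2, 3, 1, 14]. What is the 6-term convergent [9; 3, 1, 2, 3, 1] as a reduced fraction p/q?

445/48

Start with 1.
3 + 1/(1/1) = 3 + 1/1 = 4/1
2 + 1/(4/1) = 2 + 1/4 = 9/4
1 + 1/(9/4) = 1 + 4/9 = 13/9
3 + 1/(13/9) = 3 + 9/13 = 48/13
9 + 1/(48/13) = 9 + 13/48 = 445/48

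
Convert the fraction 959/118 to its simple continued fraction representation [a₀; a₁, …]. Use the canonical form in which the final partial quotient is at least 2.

[8; 7, 1, 6, 2]

Repeatedly divide and take the remainder:
959 ÷ 118 → quotient 8, remainder 15
118 ÷ 15 → quotient 7, remainder 13
15 ÷ 13 → quotient 1, remainder 2
13 ÷ 2 → quotient 6, remainder 1
2 ÷ 1 → quotient 2, remainder 0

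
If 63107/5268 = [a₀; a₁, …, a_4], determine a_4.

36

Run the Euclidean algorithm, recording each quotient:
63107 = 11·5268 + 5159, so a_0 = 11
5268 = 1·5159 + 109, so a_1 = 1
5159 = 47·109 + 36, so a_2 = 47
109 = 3·36 + 1, so a_3 = 3
36 = 36·1 + 0, so a_4 = 36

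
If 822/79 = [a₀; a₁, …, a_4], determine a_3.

7

⌊822/79⌋ = 10, remainder 32
⌊79/32⌋ = 2, remainder 15
⌊32/15⌋ = 2, remainder 2
⌊15/2⌋ = 7, remainder 1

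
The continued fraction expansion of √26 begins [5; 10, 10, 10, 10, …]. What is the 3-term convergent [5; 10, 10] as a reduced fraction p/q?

Start with 10.
10 + 1/(10/1) = 10 + 1/10 = 101/10
5 + 1/(101/10) = 5 + 10/101 = 515/101

515/101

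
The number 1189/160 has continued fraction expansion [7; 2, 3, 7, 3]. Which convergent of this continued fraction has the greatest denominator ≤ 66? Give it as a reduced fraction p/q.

a_0 = 7: 7/1  (≤ bound)
a_1 = 2: 15/2  (≤ bound)
a_2 = 3: 52/7  (≤ bound)
a_3 = 7: 379/51  (≤ bound)
a_4 = 3: 1189/160  (> 66, stop)

379/51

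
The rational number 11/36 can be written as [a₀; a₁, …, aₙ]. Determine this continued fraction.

[0; 3, 3, 1, 2]

⌊11/36⌋ = 0, remainder 11
⌊36/11⌋ = 3, remainder 3
⌊11/3⌋ = 3, remainder 2
⌊3/2⌋ = 1, remainder 1
⌊2/1⌋ = 2, remainder 0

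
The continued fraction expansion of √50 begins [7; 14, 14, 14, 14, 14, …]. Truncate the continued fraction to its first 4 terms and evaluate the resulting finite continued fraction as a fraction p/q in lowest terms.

a_0 = 7: 7/1
a_1 = 14: 99/14
a_2 = 14: 1393/197
a_3 = 14: 19601/2772

19601/2772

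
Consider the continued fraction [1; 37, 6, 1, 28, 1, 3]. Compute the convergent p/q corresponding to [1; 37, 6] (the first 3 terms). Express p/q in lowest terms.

Build up convergents one term at a time:
a_0 = 1: 1/1
a_1 = 37: 38/37
a_2 = 6: 229/223

229/223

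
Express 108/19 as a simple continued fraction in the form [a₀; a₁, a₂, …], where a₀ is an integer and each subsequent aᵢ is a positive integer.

108 = 5·19 + 13, so a_0 = 5
19 = 1·13 + 6, so a_1 = 1
13 = 2·6 + 1, so a_2 = 2
6 = 6·1 + 0, so a_3 = 6

[5; 1, 2, 6]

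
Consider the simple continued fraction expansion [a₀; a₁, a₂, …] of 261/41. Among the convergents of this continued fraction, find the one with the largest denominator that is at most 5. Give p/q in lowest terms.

List convergents until the denominator exceeds the bound:
a_0 = 6: 6/1  (≤ bound)
a_1 = 2: 13/2  (≤ bound)
a_2 = 1: 19/3  (≤ bound)
a_3 = 2: 51/8  (> 5, stop)

19/3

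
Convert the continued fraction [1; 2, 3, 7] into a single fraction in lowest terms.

Work from the innermost term outward:
Start with 7.
3 + 1/(7/1) = 3 + 1/7 = 22/7
2 + 1/(22/7) = 2 + 7/22 = 51/22
1 + 1/(51/22) = 1 + 22/51 = 73/51

73/51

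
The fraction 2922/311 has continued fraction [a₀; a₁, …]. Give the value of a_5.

2922 ÷ 311 → quotient 9, remainder 123
311 ÷ 123 → quotient 2, remainder 65
123 ÷ 65 → quotient 1, remainder 58
65 ÷ 58 → quotient 1, remainder 7
58 ÷ 7 → quotient 8, remainder 2
7 ÷ 2 → quotient 3, remainder 1

3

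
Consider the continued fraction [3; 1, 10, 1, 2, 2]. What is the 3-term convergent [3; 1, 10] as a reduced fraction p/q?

a_0 = 3: 3/1
a_1 = 1: 4/1
a_2 = 10: 43/11

43/11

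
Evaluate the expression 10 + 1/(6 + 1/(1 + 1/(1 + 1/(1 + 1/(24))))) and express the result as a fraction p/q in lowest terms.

Work from the innermost term outward:
Start with 24.
1 + 1/(24/1) = 1 + 1/24 = 25/24
1 + 1/(25/24) = 1 + 24/25 = 49/25
1 + 1/(49/25) = 1 + 25/49 = 74/49
6 + 1/(74/49) = 6 + 49/74 = 493/74
10 + 1/(493/74) = 10 + 74/493 = 5004/493

5004/493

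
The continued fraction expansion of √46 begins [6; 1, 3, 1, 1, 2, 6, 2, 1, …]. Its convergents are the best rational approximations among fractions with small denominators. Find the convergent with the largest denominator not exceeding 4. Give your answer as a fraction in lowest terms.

27/4

List convergents until the denominator exceeds the bound:
a_0 = 6: 6/1  (≤ bound)
a_1 = 1: 7/1  (≤ bound)
a_2 = 3: 27/4  (≤ bound)
a_3 = 1: 34/5  (> 4, stop)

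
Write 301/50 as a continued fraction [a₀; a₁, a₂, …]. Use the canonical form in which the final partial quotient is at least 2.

Repeatedly divide and take the remainder:
301 = 6·50 + 1, so a_0 = 6
50 = 50·1 + 0, so a_1 = 50

[6; 50]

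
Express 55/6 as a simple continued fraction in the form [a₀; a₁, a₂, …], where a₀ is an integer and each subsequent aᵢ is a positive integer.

[9; 6]

Apply division with remainder until the remainder is 0:
⌊55/6⌋ = 9, remainder 1
⌊6/1⌋ = 6, remainder 0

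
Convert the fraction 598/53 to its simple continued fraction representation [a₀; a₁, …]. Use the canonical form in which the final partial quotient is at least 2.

[11; 3, 1, 1, 7]

Repeatedly divide and take the remainder:
598 = 11·53 + 15, so a_0 = 11
53 = 3·15 + 8, so a_1 = 3
15 = 1·8 + 7, so a_2 = 1
8 = 1·7 + 1, so a_3 = 1
7 = 7·1 + 0, so a_4 = 7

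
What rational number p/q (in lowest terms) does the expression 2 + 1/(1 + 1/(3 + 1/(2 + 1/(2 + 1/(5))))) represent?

330/119

Collapse the nested fraction from the inside out:
Start with 5.
2 + 1/(5/1) = 2 + 1/5 = 11/5
2 + 1/(11/5) = 2 + 5/11 = 27/11
3 + 1/(27/11) = 3 + 11/27 = 92/27
1 + 1/(92/27) = 1 + 27/92 = 119/92
2 + 1/(119/92) = 2 + 92/119 = 330/119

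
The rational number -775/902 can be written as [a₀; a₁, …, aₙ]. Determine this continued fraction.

⌊-775/902⌋ = -1, remainder 127
⌊902/127⌋ = 7, remainder 13
⌊127/13⌋ = 9, remainder 10
⌊13/10⌋ = 1, remainder 3
⌊10/3⌋ = 3, remainder 1
⌊3/1⌋ = 3, remainder 0

[-1; 7, 9, 1, 3, 3]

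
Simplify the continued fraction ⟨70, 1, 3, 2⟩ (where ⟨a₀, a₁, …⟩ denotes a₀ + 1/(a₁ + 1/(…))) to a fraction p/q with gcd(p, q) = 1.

Use the convergent recurrence hₖ = aₖ·hₖ₋₁ + hₖ₋₂ (and likewise for the denominators kₖ):
a_0 = 70: 70/1
a_1 = 1: 71/1
a_2 = 3: 283/4
a_3 = 2: 637/9

637/9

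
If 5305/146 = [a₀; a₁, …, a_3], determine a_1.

2

⌊5305/146⌋ = 36, remainder 49
⌊146/49⌋ = 2, remainder 48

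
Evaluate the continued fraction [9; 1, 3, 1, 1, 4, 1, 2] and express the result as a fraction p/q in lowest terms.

1379/141

Use the convergent recurrence hₖ = aₖ·hₖ₋₁ + hₖ₋₂ (and likewise for the denominators kₖ):
a_0 = 9: 9/1
a_1 = 1: 10/1
a_2 = 3: 39/4
a_3 = 1: 49/5
a_4 = 1: 88/9
a_5 = 4: 401/41
a_6 = 1: 489/50
a_7 = 2: 1379/141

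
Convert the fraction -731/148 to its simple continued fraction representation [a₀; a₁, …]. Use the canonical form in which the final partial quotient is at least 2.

-731 ÷ 148 → quotient -5, remainder 9
148 ÷ 9 → quotient 16, remainder 4
9 ÷ 4 → quotient 2, remainder 1
4 ÷ 1 → quotient 4, remainder 0

[-5; 16, 2, 4]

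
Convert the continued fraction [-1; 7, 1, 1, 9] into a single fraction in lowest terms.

-124/143

Collapse the nested fraction from the inside out:
Start with 9.
1 + 1/(9/1) = 1 + 1/9 = 10/9
1 + 1/(10/9) = 1 + 9/10 = 19/10
7 + 1/(19/10) = 7 + 10/19 = 143/19
-1 + 1/(143/19) = -1 + 19/143 = -124/143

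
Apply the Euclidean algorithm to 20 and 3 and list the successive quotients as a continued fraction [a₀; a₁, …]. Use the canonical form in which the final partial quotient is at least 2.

20 ÷ 3 → quotient 6, remainder 2
3 ÷ 2 → quotient 1, remainder 1
2 ÷ 1 → quotient 2, remainder 0

[6; 1, 2]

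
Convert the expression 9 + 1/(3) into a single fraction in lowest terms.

Build up convergents one term at a time:
a_0 = 9: 9/1
a_1 = 3: 28/3

28/3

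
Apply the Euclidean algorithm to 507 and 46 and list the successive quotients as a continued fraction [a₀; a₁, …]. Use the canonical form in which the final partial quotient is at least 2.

Apply division with remainder until the remainder is 0:
507 = 11·46 + 1, so a_0 = 11
46 = 46·1 + 0, so a_1 = 46

[11; 46]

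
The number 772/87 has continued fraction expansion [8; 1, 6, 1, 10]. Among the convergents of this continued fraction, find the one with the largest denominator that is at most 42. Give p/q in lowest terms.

List convergents until the denominator exceeds the bound:
a_0 = 8: 8/1  (≤ bound)
a_1 = 1: 9/1  (≤ bound)
a_2 = 6: 62/7  (≤ bound)
a_3 = 1: 71/8  (≤ bound)
a_4 = 10: 772/87  (> 42, stop)

71/8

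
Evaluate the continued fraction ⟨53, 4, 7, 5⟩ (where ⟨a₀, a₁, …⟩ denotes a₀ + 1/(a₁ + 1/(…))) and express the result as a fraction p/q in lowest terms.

7933/149

Start with 5.
7 + 1/(5/1) = 7 + 1/5 = 36/5
4 + 1/(36/5) = 4 + 5/36 = 149/36
53 + 1/(149/36) = 53 + 36/149 = 7933/149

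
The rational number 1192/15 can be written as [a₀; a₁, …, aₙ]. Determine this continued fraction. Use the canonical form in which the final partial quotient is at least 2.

[79; 2, 7]

1192 ÷ 15 → quotient 79, remainder 7
15 ÷ 7 → quotient 2, remainder 1
7 ÷ 1 → quotient 7, remainder 0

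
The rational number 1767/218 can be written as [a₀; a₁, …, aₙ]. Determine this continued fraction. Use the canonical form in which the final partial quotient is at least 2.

[8; 9, 2, 11]

1767 ÷ 218 → quotient 8, remainder 23
218 ÷ 23 → quotient 9, remainder 11
23 ÷ 11 → quotient 2, remainder 1
11 ÷ 1 → quotient 11, remainder 0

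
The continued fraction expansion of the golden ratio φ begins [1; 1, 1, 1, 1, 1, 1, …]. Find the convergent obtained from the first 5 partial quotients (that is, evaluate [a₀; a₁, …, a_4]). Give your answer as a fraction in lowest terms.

8/5

Start with 1.
1 + 1/(1/1) = 1 + 1/1 = 2/1
1 + 1/(2/1) = 1 + 1/2 = 3/2
1 + 1/(3/2) = 1 + 2/3 = 5/3
1 + 1/(5/3) = 1 + 3/5 = 8/5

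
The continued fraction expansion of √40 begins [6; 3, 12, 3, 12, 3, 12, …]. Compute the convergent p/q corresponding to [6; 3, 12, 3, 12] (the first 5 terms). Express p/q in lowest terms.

8886/1405

Build up convergents one term at a time:
a_0 = 6: 6/1
a_1 = 3: 19/3
a_2 = 12: 234/37
a_3 = 3: 721/114
a_4 = 12: 8886/1405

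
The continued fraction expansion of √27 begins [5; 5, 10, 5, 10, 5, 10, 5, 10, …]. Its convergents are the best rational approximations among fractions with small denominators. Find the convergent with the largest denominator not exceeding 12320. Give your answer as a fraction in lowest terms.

List convergents until the denominator exceeds the bound:
a_0 = 5: 5/1  (≤ bound)
a_1 = 5: 26/5  (≤ bound)
a_2 = 10: 265/51  (≤ bound)
a_3 = 5: 1351/260  (≤ bound)
a_4 = 10: 13775/2651  (≤ bound)
a_5 = 5: 70226/13515  (> 12320, stop)

13775/2651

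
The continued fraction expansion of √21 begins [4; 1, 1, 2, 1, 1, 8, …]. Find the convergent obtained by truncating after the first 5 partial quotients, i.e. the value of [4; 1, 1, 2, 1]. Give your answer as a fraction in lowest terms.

a_0 = 4: 4/1
a_1 = 1: 5/1
a_2 = 1: 9/2
a_3 = 2: 23/5
a_4 = 1: 32/7

32/7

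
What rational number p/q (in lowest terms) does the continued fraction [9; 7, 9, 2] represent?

Start with 2.
9 + 1/(2/1) = 9 + 1/2 = 19/2
7 + 1/(19/2) = 7 + 2/19 = 135/19
9 + 1/(135/19) = 9 + 19/135 = 1234/135

1234/135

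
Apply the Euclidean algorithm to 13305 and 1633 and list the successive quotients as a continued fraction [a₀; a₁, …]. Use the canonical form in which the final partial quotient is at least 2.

Run the Euclidean algorithm, recording each quotient:
⌊13305/1633⌋ = 8, remainder 241
⌊1633/241⌋ = 6, remainder 187
⌊241/187⌋ = 1, remainder 54
⌊187/54⌋ = 3, remainder 25
⌊54/25⌋ = 2, remainder 4
⌊25/4⌋ = 6, remainder 1
⌊4/1⌋ = 4, remainder 0

[8; 6, 1, 3, 2, 6, 4]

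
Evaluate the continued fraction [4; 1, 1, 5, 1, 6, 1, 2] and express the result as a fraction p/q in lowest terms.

Use the convergent recurrence hₖ = aₖ·hₖ₋₁ + hₖ₋₂ (and likewise for the denominators kₖ):
a_0 = 4: 4/1
a_1 = 1: 5/1
a_2 = 1: 9/2
a_3 = 5: 50/11
a_4 = 1: 59/13
a_5 = 6: 404/89
a_6 = 1: 463/102
a_7 = 2: 1330/293

1330/293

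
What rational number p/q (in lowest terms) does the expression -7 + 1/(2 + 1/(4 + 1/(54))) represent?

-3199/488

Build up convergents one term at a time:
a_0 = -7: -7/1
a_1 = 2: -13/2
a_2 = 4: -59/9
a_3 = 54: -3199/488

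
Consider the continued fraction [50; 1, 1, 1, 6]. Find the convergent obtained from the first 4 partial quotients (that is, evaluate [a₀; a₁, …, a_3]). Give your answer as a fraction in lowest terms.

Collapse the nested fraction from the inside out:
Start with 1.
1 + 1/(1/1) = 1 + 1/1 = 2/1
1 + 1/(2/1) = 1 + 1/2 = 3/2
50 + 1/(3/2) = 50 + 2/3 = 152/3

152/3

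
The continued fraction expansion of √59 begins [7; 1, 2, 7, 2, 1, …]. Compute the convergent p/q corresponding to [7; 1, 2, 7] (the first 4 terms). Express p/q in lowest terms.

a_0 = 7: 7/1
a_1 = 1: 8/1
a_2 = 2: 23/3
a_3 = 7: 169/22

169/22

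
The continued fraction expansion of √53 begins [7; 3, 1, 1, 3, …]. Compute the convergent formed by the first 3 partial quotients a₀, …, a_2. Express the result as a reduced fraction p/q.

Start with 1.
3 + 1/(1/1) = 3 + 1/1 = 4/1
7 + 1/(4/1) = 7 + 1/4 = 29/4

29/4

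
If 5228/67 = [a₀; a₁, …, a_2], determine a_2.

2

5228 = 78·67 + 2, so a_0 = 78
67 = 33·2 + 1, so a_1 = 33
2 = 2·1 + 0, so a_2 = 2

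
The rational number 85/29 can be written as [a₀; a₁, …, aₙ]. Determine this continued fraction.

[2; 1, 13, 2]

⌊85/29⌋ = 2, remainder 27
⌊29/27⌋ = 1, remainder 2
⌊27/2⌋ = 13, remainder 1
⌊2/1⌋ = 2, remainder 0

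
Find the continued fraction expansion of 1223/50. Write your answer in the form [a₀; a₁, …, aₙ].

Run the Euclidean algorithm, recording each quotient:
1223 ÷ 50 → quotient 24, remainder 23
50 ÷ 23 → quotient 2, remainder 4
23 ÷ 4 → quotient 5, remainder 3
4 ÷ 3 → quotient 1, remainder 1
3 ÷ 1 → quotient 3, remainder 0

[24; 2, 5, 1, 3]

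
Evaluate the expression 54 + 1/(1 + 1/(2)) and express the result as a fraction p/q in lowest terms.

164/3

Start with 2.
1 + 1/(2/1) = 1 + 1/2 = 3/2
54 + 1/(3/2) = 54 + 2/3 = 164/3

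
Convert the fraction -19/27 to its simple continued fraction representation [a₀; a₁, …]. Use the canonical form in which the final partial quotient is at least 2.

Apply division with remainder until the remainder is 0:
-19 = -1·27 + 8, so a_0 = -1
27 = 3·8 + 3, so a_1 = 3
8 = 2·3 + 2, so a_2 = 2
3 = 1·2 + 1, so a_3 = 1
2 = 2·1 + 0, so a_4 = 2

[-1; 3, 2, 1, 2]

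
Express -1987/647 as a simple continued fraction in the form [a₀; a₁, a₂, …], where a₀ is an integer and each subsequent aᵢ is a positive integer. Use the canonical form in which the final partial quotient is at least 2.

[-4; 1, 13, 15, 3]

-1987 = -4·647 + 601, so a_0 = -4
647 = 1·601 + 46, so a_1 = 1
601 = 13·46 + 3, so a_2 = 13
46 = 15·3 + 1, so a_3 = 15
3 = 3·1 + 0, so a_4 = 3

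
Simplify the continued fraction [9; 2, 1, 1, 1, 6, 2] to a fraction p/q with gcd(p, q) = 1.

1069/114

Start with 2.
6 + 1/(2/1) = 6 + 1/2 = 13/2
1 + 1/(13/2) = 1 + 2/13 = 15/13
1 + 1/(15/13) = 1 + 13/15 = 28/15
1 + 1/(28/15) = 1 + 15/28 = 43/28
2 + 1/(43/28) = 2 + 28/43 = 114/43
9 + 1/(114/43) = 9 + 43/114 = 1069/114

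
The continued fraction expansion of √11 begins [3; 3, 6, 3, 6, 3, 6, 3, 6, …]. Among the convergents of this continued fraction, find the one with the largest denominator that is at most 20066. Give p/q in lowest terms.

List convergents until the denominator exceeds the bound:
a_0 = 3: 3/1  (≤ bound)
a_1 = 3: 10/3  (≤ bound)
a_2 = 6: 63/19  (≤ bound)
a_3 = 3: 199/60  (≤ bound)
a_4 = 6: 1257/379  (≤ bound)
a_5 = 3: 3970/1197  (≤ bound)
a_6 = 6: 25077/7561  (≤ bound)
a_7 = 3: 79201/23880  (> 20066, stop)

25077/7561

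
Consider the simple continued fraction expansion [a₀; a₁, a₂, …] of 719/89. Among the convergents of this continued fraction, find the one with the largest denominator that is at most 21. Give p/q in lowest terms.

a_0 = 8: 8/1  (≤ bound)
a_1 = 12: 97/12  (≤ bound)
a_2 = 1: 105/13  (≤ bound)
a_3 = 2: 307/38  (> 21, stop)

105/13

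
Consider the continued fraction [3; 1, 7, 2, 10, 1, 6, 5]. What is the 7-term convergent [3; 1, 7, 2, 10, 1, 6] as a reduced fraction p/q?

Compute successive convergents:
a_0 = 3: 3/1
a_1 = 1: 4/1
a_2 = 7: 31/8
a_3 = 2: 66/17
a_4 = 10: 691/178
a_5 = 1: 757/195
a_6 = 6: 5233/1348

5233/1348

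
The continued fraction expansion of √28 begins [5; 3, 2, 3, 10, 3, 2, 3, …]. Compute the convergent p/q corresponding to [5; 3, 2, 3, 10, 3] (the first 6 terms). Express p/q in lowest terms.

a_0 = 5: 5/1
a_1 = 3: 16/3
a_2 = 2: 37/7
a_3 = 3: 127/24
a_4 = 10: 1307/247
a_5 = 3: 4048/765

4048/765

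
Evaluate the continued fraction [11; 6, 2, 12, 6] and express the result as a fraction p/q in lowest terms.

a_0 = 11: 11/1
a_1 = 6: 67/6
a_2 = 2: 145/13
a_3 = 12: 1807/162
a_4 = 6: 10987/985

10987/985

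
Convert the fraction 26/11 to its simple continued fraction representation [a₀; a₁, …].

[2; 2, 1, 3]

26 = 2·11 + 4, so a_0 = 2
11 = 2·4 + 3, so a_1 = 2
4 = 1·3 + 1, so a_2 = 1
3 = 3·1 + 0, so a_3 = 3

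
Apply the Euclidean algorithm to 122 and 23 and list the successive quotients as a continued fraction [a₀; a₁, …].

[5; 3, 3, 2]

122 ÷ 23 → quotient 5, remainder 7
23 ÷ 7 → quotient 3, remainder 2
7 ÷ 2 → quotient 3, remainder 1
2 ÷ 1 → quotient 2, remainder 0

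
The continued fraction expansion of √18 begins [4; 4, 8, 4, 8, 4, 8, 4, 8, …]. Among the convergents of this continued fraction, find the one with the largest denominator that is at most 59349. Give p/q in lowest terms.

161564/38081

List convergents until the denominator exceeds the bound:
a_0 = 4: 4/1  (≤ bound)
a_1 = 4: 17/4  (≤ bound)
a_2 = 8: 140/33  (≤ bound)
a_3 = 4: 577/136  (≤ bound)
a_4 = 8: 4756/1121  (≤ bound)
a_5 = 4: 19601/4620  (≤ bound)
a_6 = 8: 161564/38081  (≤ bound)
a_7 = 4: 665857/156944  (> 59349, stop)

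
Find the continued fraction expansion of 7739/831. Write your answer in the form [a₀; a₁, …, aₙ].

7739 ÷ 831 → quotient 9, remainder 260
831 ÷ 260 → quotient 3, remainder 51
260 ÷ 51 → quotient 5, remainder 5
51 ÷ 5 → quotient 10, remainder 1
5 ÷ 1 → quotient 5, remainder 0

[9; 3, 5, 10, 5]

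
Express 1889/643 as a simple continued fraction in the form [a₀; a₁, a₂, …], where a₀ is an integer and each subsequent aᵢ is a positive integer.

[2; 1, 15, 13, 3]

1889 = 2·643 + 603, so a_0 = 2
643 = 1·603 + 40, so a_1 = 1
603 = 15·40 + 3, so a_2 = 15
40 = 13·3 + 1, so a_3 = 13
3 = 3·1 + 0, so a_4 = 3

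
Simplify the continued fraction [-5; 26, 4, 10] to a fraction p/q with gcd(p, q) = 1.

Start with 10.
4 + 1/(10/1) = 4 + 1/10 = 41/10
26 + 1/(41/10) = 26 + 10/41 = 1076/41
-5 + 1/(1076/41) = -5 + 41/1076 = -5339/1076

-5339/1076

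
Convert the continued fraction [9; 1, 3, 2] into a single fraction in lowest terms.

88/9

Start with 2.
3 + 1/(2/1) = 3 + 1/2 = 7/2
1 + 1/(7/2) = 1 + 2/7 = 9/7
9 + 1/(9/7) = 9 + 7/9 = 88/9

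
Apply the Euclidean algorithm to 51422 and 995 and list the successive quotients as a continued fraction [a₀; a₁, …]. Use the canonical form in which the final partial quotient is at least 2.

51422 ÷ 995 → quotient 51, remainder 677
995 ÷ 677 → quotient 1, remainder 318
677 ÷ 318 → quotient 2, remainder 41
318 ÷ 41 → quotient 7, remainder 31
41 ÷ 31 → quotient 1, remainder 10
31 ÷ 10 → quotient 3, remainder 1
10 ÷ 1 → quotient 10, remainder 0

[51; 1, 2, 7, 1, 3, 10]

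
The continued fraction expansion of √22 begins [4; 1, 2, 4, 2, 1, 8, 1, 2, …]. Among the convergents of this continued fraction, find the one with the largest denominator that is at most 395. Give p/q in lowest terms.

1712/365

a_0 = 4: 4/1  (≤ bound)
a_1 = 1: 5/1  (≤ bound)
a_2 = 2: 14/3  (≤ bound)
a_3 = 4: 61/13  (≤ bound)
a_4 = 2: 136/29  (≤ bound)
a_5 = 1: 197/42  (≤ bound)
a_6 = 8: 1712/365  (≤ bound)
a_7 = 1: 1909/407  (> 395, stop)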